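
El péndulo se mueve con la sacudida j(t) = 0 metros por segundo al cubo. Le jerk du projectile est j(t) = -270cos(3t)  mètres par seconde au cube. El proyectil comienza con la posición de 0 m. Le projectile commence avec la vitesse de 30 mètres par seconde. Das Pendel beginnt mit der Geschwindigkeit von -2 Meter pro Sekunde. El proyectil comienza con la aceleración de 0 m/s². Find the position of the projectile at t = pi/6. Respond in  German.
Wir müssen unsere Gleichung für den Ruck j(t) = -270·cos(3·t) 3-mal integrieren. Das Integral von dem Ruck ist die Beschleunigung. Mit a(0) = 0 erhalten wir a(t) = -90·sin(3·t). Die Stammfunktion von der Beschleunigung ist die Geschwindigkeit. Mit v(0) = 30 erhalten wir v(t) = 30·cos(3·t). Mit ∫v(t)dt und Anwendung von x(0) = 0, finden wir x(t) = 10·sin(3·t). Wir haben die Position x(t) = 10·sin(3·t). Durch Einsetzen von t = pi/6: x(pi/6) = 10.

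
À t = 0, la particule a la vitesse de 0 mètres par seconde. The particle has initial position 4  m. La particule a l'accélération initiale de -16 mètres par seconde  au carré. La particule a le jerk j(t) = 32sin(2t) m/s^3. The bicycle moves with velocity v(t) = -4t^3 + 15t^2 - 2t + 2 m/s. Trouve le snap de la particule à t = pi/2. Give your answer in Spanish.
Para resolver esto, necesitamos tomar 1 derivada de nuestra ecuación de la sacudida j(t) = 32·sin(2·t). Tomando d/dt de j(t), encontramos s(t) = 64·cos(2·t). Usando s(t) = 64·cos(2·t) y sustituyendo t = pi/2, encontramos s = -64.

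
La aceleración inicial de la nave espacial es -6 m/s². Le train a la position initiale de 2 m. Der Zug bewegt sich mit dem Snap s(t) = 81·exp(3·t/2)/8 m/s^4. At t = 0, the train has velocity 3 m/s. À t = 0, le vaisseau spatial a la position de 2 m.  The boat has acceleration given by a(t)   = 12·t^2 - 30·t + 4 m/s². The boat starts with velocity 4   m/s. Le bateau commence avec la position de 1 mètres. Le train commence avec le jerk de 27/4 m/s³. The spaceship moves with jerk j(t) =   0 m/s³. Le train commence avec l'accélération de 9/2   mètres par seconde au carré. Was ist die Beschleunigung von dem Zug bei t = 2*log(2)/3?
Wir müssen unsere Gleichung für den Snap s(t) = 81·exp(3·t/2)/8 2-mal integrieren. Die Stammfunktion von dem Snap, mit j(0) = 27/4, ergibt den Ruck: j(t) = 27·exp(3·t/2)/4. Mit ∫j(t)dt und Anwendung von a(0) = 9/2, finden wir a(t) = 9·exp(3·t/2)/2. Aus der Gleichung für die Beschleunigung a(t) = 9·exp(3·t/2)/2, setzen wir t = 2*log(2)/3 ein und erhalten a = 9.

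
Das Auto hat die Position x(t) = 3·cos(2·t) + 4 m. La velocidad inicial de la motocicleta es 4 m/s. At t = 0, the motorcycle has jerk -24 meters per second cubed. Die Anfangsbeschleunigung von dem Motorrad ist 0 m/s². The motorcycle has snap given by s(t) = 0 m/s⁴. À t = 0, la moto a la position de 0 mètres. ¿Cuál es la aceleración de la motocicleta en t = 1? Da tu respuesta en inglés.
To find the answer, we compute 2 integrals of s(t) = 0. Finding the integral of s(t) and using j(0) = -24: j(t) = -24. Finding the integral of j(t) and using a(0) = 0: a(t) = -24·t. Using a(t) = -24·t and substituting t = 1, we find a = -24.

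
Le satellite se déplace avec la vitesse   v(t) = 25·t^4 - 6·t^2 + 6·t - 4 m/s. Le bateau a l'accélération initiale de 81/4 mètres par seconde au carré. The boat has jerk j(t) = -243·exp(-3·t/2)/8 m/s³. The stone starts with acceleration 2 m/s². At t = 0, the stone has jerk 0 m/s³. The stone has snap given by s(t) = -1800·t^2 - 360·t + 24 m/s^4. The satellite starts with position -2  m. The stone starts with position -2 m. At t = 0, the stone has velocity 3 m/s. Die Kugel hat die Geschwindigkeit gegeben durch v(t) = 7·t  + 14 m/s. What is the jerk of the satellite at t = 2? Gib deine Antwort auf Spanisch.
Para resolver esto, necesitamos tomar 2 derivadas de nuestra ecuación de la velocidad v(t) = 25·t^4 - 6·t^2 + 6·t - 4. Derivando la velocidad, obtenemos la aceleración: a(t) = 100·t^3 - 12·t + 6. Derivando la aceleración, obtenemos la sacudida: j(t) = 300·t^2 - 12. Usando j(t) = 300·t^2 - 12 y sustituyendo t = 2, encontramos j = 1188.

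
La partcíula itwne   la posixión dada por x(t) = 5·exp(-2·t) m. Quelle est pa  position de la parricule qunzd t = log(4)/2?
En utilisant x(t) = 5·exp(-2·t) et en substituant t = log(4)/2, nous trouvons x = 5/4.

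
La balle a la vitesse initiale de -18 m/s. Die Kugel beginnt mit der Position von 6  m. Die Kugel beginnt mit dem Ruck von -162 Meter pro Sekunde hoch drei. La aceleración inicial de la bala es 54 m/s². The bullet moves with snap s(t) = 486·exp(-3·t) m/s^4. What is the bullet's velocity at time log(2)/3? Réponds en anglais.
We must find the integral of our snap equation s(t) = 486·exp(-3·t) 3 times. The integral of snap is jerk. Using j(0) = -162, we get j(t) = -162·exp(-3·t). Taking ∫j(t)dt and applying a(0) = 54, we find a(t) = 54·exp(-3·t). Integrating acceleration and using the initial condition v(0) = -18, we get v(t) = -18·exp(-3·t). From the given velocity equation v(t) = -18·exp(-3·t), we substitute t = log(2)/3 to get v = -9.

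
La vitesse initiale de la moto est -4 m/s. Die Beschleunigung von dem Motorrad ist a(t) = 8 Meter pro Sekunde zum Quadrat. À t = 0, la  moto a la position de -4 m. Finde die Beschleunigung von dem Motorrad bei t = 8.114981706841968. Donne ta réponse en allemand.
Aus der Gleichung für die Beschleunigung a(t) = 8, setzen wir t = 8.114981706841968 ein und erhalten a = 8.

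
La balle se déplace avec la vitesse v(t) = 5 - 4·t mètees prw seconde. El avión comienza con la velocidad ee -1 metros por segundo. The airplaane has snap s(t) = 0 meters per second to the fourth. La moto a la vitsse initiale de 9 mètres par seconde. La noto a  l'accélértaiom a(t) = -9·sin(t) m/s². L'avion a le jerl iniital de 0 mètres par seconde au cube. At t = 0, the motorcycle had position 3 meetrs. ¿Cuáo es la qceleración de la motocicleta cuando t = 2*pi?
De la ecuación de la aceleración a(t) = -9·sin(t), sustituimos t = 2*pi para obtener a = 0.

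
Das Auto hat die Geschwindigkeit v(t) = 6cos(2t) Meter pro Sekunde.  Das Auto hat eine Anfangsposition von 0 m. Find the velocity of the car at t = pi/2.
We have velocity v(t) = 6·cos(2·t). Substituting t = pi/2: v(pi/2) = -6.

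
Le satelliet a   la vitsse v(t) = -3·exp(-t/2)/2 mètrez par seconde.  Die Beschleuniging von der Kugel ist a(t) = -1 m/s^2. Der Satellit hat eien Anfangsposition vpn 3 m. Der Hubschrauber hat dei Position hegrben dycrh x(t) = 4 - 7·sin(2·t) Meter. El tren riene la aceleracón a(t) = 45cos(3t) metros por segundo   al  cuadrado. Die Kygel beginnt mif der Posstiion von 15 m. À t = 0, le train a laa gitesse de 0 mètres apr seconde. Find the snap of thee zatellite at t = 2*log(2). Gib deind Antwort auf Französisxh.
En partant de la vitesse v(t) = -3·exp(-t/2)/2, nous prenons 3 dérivées. La dérivée de la vitesse donne l'accélération: a(t) = 3·exp(-t/2)/4. En prenant d/dt de a(t), nous trouvons j(t) = -3·exp(-t/2)/8. La dérivée du jerk donne le snap: s(t) = 3·exp(-t/2)/16. En utilisant s(t) = 3·exp(-t/2)/16 et en substituant t = 2*log(2), nous trouvons s = 3/32.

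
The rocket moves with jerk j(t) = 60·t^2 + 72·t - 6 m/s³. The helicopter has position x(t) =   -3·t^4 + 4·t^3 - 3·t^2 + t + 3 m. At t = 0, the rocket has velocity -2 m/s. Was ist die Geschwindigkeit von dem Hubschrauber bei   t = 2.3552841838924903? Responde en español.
Para resolver esto, necesitamos tomar 1 derivada de nuestra ecuación de la posición x(t) = -3·t^4 + 4·t^3 - 3·t^2 + t + 3. La derivada de la posición da la velocidad: v(t) = -12·t^3 + 12·t^2 - 6·t + 1. Usando v(t) = -12·t^3 + 12·t^2 - 6·t + 1 y sustituyendo t = 2.3552841838924903, encontramos v = -103.350754682779.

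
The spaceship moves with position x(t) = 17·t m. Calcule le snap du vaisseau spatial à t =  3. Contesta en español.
Debemos derivar nuestra ecuación de la posición x(t) = 17·t 4 veces. Derivando la posición, obtenemos la velocidad: v(t) = 17. Tomando d/dt de v(t), encontramos a(t) = 0. Tomando d/dt de a(t), encontramos j(t) = 0. La derivada de la sacudida da el snap: s(t) = 0. Tenemos el snap s(t) = 0. Sustituyendo t = 3: s(3) = 0.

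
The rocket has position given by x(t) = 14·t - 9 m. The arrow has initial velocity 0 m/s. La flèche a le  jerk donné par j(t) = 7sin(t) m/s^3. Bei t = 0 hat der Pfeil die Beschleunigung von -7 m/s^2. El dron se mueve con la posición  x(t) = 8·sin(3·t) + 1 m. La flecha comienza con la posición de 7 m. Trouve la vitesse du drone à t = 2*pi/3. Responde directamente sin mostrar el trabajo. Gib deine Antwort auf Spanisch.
En t = 2*pi/3, v = 24.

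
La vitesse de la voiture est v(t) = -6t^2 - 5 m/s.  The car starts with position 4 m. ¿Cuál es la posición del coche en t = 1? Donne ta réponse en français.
Pour résoudre ceci, nous devons prendre 1 intégrale de notre équation de la vitesse v(t) = -6·t^2 - 5. En intégrant la vitesse et en utilisant la condition initiale x(0) = 4, nous obtenons x(t) = -2·t^3 - 5·t + 4. En utilisant x(t) = -2·t^3 - 5·t + 4 et en substituant t = 1, nous trouvons x = -3.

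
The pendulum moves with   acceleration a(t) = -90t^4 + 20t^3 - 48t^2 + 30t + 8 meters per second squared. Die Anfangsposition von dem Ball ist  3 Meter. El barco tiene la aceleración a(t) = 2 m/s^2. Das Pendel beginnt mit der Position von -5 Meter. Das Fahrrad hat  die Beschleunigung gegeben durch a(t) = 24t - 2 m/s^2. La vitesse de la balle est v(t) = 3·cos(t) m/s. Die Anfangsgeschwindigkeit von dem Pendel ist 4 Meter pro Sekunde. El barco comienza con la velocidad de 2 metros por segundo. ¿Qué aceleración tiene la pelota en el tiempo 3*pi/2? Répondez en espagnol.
Partiendo de la velocidad v(t) = 3·cos(t), tomamos 1 derivada. La derivada de la velocidad da la aceleración: a(t) = -3·sin(t). Usando a(t) = -3·sin(t) y sustituyendo t = 3*pi/2, encontramos a = 3.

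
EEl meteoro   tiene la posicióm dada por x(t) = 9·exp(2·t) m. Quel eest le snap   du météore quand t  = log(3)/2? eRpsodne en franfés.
Pour résoudre ceci, nous devons prendre 4 dérivées de notre équation de la position x(t) = 9·exp(2·t). En dérivant la position, nous obtenons la vitesse: v(t) = 18·exp(2·t). En prenant d/dt de v(t), nous trouvons a(t) = 36·exp(2·t). En prenant d/dt de a(t), nous trouvons j(t) = 72·exp(2·t). La dérivée du jerk donne le snap: s(t) = 144·exp(2·t). De l'équation du snap s(t) = 144·exp(2·t), nous substituons t = log(3)/2 pour obtenir s = 432.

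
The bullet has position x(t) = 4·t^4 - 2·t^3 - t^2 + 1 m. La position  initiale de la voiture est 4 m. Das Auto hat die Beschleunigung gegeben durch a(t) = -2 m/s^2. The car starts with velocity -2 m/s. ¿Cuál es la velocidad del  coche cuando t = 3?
Para resolver esto, necesitamos tomar 1 antiderivada de nuestra ecuación de la aceleración a(t) = -2. La integral de la aceleración es la velocidad. Usando v(0) = -2, obtenemos v(t) = -2·t - 2. Usando v(t) = -2·t - 2 y sustituyendo t = 3, encontramos v = -8.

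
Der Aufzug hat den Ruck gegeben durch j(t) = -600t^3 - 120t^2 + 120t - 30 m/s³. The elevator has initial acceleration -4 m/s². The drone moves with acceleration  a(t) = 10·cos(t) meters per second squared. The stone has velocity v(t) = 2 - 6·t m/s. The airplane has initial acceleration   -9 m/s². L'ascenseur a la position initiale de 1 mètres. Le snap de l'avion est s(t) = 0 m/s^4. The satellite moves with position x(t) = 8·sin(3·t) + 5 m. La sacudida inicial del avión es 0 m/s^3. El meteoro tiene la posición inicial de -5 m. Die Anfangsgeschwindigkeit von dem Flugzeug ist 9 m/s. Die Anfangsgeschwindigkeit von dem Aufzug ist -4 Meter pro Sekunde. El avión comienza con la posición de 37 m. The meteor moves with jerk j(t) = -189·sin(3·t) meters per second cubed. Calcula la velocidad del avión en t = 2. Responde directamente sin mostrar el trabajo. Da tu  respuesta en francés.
À t = 2, v = -9.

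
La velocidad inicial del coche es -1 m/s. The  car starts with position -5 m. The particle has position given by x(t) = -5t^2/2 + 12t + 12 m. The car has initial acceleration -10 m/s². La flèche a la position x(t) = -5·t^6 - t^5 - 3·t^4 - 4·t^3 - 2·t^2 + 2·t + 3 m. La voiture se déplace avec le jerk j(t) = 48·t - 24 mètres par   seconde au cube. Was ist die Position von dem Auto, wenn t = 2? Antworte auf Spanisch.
Para resolver esto, necesitamos tomar 3 antiderivadas de nuestra ecuación de la sacudida j(t) = 48·t - 24. Integrando la sacudida y usando la condición inicial a(0) = -10, obtenemos a(t) = 24·t^2 - 24·t - 10. La integral de la aceleración es la velocidad. Usando v(0) = -1, obtenemos v(t) = 8·t^3 - 12·t^2 - 10·t - 1. La integral de la velocidad, con x(0) = -5, da la posición: x(t) = 2·t^4 - 4·t^3 - 5·t^2 - t - 5. Usando x(t) = 2·t^4 - 4·t^3 - 5·t^2 - t - 5 y sustituyendo t = 2, encontramos x = -27.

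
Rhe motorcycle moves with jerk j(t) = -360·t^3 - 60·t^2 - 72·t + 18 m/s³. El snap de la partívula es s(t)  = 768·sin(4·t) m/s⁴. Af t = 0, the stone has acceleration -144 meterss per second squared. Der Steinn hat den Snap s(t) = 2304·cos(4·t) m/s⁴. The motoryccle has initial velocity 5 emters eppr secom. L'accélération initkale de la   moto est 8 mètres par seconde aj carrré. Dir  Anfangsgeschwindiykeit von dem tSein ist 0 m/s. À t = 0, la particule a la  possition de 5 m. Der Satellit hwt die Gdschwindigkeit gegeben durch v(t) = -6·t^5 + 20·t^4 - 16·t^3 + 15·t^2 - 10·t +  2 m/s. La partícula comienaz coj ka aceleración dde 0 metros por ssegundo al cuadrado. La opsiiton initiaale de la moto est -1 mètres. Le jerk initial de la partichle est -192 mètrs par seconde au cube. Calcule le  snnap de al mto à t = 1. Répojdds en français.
Pour résoudre ceci, nous devons prendre 1 dérivée de notre équation du jerk j(t) = -360·t^3 - 60·t^2 - 72·t + 18. En prenant d/dt de j(t), nous trouvons s(t) = -1080·t^2 - 120·t - 72. De l'équation du snap s(t) = -1080·t^2 - 120·t - 72, nous substituons t = 1 pour obtenir s = -1272.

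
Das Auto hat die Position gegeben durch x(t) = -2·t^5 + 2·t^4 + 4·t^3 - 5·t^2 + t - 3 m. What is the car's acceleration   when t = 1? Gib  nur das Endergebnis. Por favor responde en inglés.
The acceleration at t = 1 is a = -2.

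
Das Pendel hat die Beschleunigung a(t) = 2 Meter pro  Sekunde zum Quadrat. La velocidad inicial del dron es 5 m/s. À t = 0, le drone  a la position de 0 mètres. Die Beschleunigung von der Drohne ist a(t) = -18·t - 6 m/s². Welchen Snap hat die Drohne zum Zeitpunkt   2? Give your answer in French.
Pour résoudre ceci, nous devons prendre 2 dérivées de notre équation de l'accélération a(t) = -18·t - 6. En prenant d/dt de a(t), nous trouvons j(t) = -18. La dérivée du jerk donne le snap: s(t) = 0. En utilisant s(t) = 0 et en substituant t = 2, nous trouvons s = 0.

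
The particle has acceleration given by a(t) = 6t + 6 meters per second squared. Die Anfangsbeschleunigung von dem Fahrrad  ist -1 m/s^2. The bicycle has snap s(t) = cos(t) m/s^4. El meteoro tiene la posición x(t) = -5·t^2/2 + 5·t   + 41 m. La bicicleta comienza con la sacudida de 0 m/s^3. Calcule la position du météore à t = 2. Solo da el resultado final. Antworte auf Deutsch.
Die Position bei t = 2 ist x = 41.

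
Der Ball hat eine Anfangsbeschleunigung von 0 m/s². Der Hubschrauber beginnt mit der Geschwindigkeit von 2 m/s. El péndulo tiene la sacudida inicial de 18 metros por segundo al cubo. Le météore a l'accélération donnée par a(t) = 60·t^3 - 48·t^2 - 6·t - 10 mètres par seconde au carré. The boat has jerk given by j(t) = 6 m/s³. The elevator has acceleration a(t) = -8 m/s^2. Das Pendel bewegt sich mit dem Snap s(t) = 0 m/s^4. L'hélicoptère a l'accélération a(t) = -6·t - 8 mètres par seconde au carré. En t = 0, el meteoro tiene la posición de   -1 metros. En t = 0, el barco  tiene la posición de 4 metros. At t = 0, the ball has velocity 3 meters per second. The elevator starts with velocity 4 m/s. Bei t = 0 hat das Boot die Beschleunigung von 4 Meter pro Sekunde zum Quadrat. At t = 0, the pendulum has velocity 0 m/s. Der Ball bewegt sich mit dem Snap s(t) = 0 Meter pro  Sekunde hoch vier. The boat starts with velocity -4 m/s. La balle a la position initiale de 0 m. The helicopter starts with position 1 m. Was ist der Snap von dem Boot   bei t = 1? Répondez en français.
En partant du jerk j(t) = 6, nous prenons 1 dérivée. En dérivant le jerk, nous obtenons le snap: s(t) = 0. Nous avons le snap s(t) = 0. En substituant t = 1: s(1) = 0.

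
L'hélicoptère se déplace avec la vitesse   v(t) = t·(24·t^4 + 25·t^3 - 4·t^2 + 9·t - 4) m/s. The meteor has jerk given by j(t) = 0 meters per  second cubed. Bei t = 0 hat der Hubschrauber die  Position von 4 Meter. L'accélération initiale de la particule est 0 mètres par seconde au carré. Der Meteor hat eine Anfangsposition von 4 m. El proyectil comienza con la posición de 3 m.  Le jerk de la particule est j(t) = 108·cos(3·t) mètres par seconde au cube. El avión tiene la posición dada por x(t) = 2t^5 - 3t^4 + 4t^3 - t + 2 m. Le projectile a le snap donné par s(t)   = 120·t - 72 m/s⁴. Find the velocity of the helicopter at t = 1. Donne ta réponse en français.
De l'équation de la vitesse v(t) = t·(24·t^4 + 25·t^3 - 4·t^2 + 9·t - 4), nous substituons t = 1 pour obtenir v = 50.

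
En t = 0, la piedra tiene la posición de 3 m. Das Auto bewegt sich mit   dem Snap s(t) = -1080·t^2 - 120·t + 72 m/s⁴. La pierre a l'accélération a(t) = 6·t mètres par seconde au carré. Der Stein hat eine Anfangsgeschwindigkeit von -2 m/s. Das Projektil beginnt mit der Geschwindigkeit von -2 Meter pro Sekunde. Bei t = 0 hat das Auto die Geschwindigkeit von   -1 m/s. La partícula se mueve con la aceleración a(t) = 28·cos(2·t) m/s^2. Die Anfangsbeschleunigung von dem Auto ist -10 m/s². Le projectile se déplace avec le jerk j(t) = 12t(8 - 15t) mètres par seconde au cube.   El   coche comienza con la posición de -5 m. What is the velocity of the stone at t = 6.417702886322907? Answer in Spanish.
Necesitamos integrar nuestra ecuación de la aceleración a(t) = 6·t 1 vez. Integrando la aceleración y usando la condición inicial v(0) = -2, obtenemos v(t) = 3·t^2 - 2. Tenemos la velocidad v(t) = 3·t^2 - 2. Sustituyendo t = 6.417702886322907: v(6.417702886322907) = 121.560731011352.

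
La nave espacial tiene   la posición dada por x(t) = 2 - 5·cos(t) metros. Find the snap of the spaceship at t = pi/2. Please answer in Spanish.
Para resolver esto, necesitamos tomar 4 derivadas de nuestra ecuación de la posición x(t) = 2 - 5·cos(t). La derivada de la posición da la velocidad: v(t) = 5·sin(t). La derivada de la velocidad da la aceleración: a(t) = 5·cos(t). Derivando la aceleración, obtenemos la sacudida: j(t) = -5·sin(t). Derivando la sacudida, obtenemos el snap: s(t) = -5·cos(t). Tenemos el snap s(t) = -5·cos(t). Sustituyendo t = pi/2: s(pi/2) = 0.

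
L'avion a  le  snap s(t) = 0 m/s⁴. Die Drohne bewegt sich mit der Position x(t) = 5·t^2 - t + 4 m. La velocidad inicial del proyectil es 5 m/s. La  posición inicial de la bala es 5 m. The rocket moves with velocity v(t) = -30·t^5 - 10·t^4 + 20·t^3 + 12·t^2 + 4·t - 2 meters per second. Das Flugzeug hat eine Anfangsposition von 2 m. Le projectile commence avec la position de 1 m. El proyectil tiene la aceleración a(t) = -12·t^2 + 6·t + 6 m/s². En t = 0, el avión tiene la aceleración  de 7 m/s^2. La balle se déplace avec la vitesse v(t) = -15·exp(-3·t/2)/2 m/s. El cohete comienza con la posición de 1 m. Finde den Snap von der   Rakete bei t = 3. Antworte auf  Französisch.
Nous devons dériver notre équation de la vitesse v(t) = -30·t^5 - 10·t^4 + 20·t^3 + 12·t^2 + 4·t - 2 3 fois. En dérivant la vitesse, nous obtenons l'accélération: a(t) = -150·t^4 - 40·t^3 + 60·t^2 + 24·t + 4. En dérivant l'accélération, nous obtenons le jerk: j(t) = -600·t^3 - 120·t^2 + 120·t + 24. En dérivant le jerk, nous obtenons le snap: s(t) = -1800·t^2 - 240·t + 120. De l'équation du snap s(t) = -1800·t^2 - 240·t + 120, nous substituons t = 3 pour obtenir s = -16800.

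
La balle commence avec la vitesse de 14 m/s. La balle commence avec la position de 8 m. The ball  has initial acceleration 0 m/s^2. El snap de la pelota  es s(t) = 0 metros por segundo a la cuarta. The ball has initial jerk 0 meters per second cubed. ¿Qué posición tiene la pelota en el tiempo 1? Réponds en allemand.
Wir müssen das Integral unserer Gleichung für den Snap s(t) = 0 4-mal finden. Durch Integration von dem Snap und Verwendung der Anfangsbedingung j(0) = 0, erhalten wir j(t) = 0. Mit ∫j(t)dt und Anwendung von a(0) = 0, finden wir a(t) = 0. Mit ∫a(t)dt und Anwendung von v(0) = 14, finden wir v(t) = 14. Durch Integration von der Geschwindigkeit und Verwendung der Anfangsbedingung x(0) = 8, erhalten wir x(t) = 14·t + 8. Wir haben die Position x(t) = 14·t + 8. Durch Einsetzen von t = 1: x(1) = 22.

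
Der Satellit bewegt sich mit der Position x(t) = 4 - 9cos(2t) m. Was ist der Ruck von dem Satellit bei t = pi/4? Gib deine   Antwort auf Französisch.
Nous devons dériver notre équation de la position x(t) = 4 - 9·cos(2·t) 3 fois. En dérivant la position, nous obtenons la vitesse: v(t) = 18·sin(2·t). En dérivant la vitesse, nous obtenons l'accélération: a(t) = 36·cos(2·t). En prenant d/dt de a(t), nous trouvons j(t) = -72·sin(2·t). En utilisant j(t) = -72·sin(2·t) et en substituant t = pi/4, nous trouvons j = -72.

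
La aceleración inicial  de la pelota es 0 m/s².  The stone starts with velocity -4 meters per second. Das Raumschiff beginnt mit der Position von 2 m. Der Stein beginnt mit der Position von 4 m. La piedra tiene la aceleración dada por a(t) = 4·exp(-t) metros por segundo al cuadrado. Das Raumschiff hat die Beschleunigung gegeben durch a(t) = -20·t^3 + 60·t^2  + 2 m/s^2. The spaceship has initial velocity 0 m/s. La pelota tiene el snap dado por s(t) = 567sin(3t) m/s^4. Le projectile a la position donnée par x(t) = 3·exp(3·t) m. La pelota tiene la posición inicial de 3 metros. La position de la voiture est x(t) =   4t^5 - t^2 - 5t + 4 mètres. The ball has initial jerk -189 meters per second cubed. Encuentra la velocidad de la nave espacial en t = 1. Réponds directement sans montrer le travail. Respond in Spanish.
v(1) = 17.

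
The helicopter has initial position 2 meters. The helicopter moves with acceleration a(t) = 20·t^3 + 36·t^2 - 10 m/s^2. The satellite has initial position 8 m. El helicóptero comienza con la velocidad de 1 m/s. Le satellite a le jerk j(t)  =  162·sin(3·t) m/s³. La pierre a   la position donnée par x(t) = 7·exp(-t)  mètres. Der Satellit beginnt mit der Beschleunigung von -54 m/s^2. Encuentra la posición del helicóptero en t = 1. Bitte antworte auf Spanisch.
Necesitamos integrar nuestra ecuación de la aceleración a(t) = 20·t^3 + 36·t^2 - 10 2 veces. Tomando ∫a(t)dt y aplicando v(0) = 1, encontramos v(t) = 5·t^4 + 12·t^3 - 10·t + 1. La integral de la velocidad es la posición. Usando x(0) = 2, obtenemos x(t) = t^5 + 3·t^4 - 5·t^2 + t + 2. Usando x(t) = t^5 + 3·t^4 - 5·t^2 + t + 2 y sustituyendo t = 1, encontramos x = 2.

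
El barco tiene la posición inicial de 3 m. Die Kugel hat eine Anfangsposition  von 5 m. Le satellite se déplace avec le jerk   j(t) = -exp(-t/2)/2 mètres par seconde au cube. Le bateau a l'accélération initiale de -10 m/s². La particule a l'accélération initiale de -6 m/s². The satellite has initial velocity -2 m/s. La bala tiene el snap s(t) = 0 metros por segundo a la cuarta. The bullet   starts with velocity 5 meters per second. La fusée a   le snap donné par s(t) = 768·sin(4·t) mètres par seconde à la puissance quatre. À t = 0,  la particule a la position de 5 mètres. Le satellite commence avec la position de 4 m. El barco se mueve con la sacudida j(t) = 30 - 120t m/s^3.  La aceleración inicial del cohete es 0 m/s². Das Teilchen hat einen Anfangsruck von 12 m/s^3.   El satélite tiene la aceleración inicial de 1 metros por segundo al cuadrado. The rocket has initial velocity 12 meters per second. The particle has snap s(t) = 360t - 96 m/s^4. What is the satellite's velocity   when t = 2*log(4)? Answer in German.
Wir müssen unsere Gleichung für den Ruck j(t) = -exp(-t/2)/2 2-mal integrieren. Die Stammfunktion von dem Ruck ist die Beschleunigung. Mit a(0) = 1 erhalten wir a(t) = exp(-t/2). Das Integral von der Beschleunigung, mit v(0) = -2, ergibt die Geschwindigkeit: v(t) = -2·exp(-t/2). Wir haben die Geschwindigkeit v(t) = -2·exp(-t/2). Durch Einsetzen von t = 2*log(4): v(2*log(4)) = -1/2.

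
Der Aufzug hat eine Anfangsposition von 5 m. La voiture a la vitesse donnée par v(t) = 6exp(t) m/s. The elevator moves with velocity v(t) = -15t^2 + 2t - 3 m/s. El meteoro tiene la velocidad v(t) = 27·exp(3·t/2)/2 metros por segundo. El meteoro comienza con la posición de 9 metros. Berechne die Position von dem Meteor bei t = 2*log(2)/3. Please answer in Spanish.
Debemos encontrar la integral de nuestra ecuación de la velocidad v(t) = 27·exp(3·t/2)/2 1 vez. La antiderivada de la velocidad es la posición. Usando x(0) = 9, obtenemos x(t) = 9·exp(3·t/2). Tenemos la posición x(t) = 9·exp(3·t/2). Sustituyendo t = 2*log(2)/3: x(2*log(2)/3) = 18.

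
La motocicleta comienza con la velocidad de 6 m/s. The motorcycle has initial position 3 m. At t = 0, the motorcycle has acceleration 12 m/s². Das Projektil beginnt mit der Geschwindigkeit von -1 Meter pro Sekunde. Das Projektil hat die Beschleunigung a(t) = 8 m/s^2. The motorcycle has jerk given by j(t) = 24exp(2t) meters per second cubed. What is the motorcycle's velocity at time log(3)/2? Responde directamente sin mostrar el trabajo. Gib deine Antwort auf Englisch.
The velocity at t = log(3)/2 is v = 18.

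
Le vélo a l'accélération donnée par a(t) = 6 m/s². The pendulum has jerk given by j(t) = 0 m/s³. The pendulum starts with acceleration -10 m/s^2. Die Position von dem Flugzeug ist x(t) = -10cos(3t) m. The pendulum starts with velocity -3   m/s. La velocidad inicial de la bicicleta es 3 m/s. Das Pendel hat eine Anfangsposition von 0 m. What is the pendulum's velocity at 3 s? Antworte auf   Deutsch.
Wir müssen unsere Gleichung für den Ruck j(t) = 0 2-mal integrieren. Durch Integration von dem Ruck und Verwendung der Anfangsbedingung a(0) = -10, erhalten wir a(t) = -10. Mit ∫a(t)dt und Anwendung von v(0) = -3, finden wir v(t) = -10·t - 3. Aus der Gleichung für die Geschwindigkeit v(t) = -10·t - 3, setzen wir t = 3 ein und erhalten v = -33.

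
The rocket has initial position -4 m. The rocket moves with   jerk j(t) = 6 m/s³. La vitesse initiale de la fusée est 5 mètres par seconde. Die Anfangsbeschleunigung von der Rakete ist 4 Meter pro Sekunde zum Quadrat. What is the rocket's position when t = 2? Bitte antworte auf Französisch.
Pour résoudre ceci, nous devons prendre 3 primitives de notre équation du jerk j(t) = 6. L'intégrale du jerk est l'accélération. En utilisant a(0) = 4, nous obtenons a(t) = 6·t + 4. En intégrant l'accélération et en utilisant la condition initiale v(0) = 5, nous obtenons v(t) = 3·t^2 + 4·t + 5. En intégrant la vitesse et en utilisant la condition initiale x(0) = -4, nous obtenons x(t) = t^3 + 2·t^2 + 5·t - 4. De l'équation de la position x(t) = t^3 + 2·t^2 + 5·t - 4, nous substituons t = 2 pour obtenir x = 22.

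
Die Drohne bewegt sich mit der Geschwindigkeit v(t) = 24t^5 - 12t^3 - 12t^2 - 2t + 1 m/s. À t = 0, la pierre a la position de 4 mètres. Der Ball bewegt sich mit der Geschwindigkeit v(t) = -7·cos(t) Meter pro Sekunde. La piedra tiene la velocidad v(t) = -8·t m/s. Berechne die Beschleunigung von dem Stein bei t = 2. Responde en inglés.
We must differentiate our velocity equation v(t) = -8·t 1 time. Taking d/dt of v(t), we find a(t) = -8. We have acceleration a(t) = -8. Substituting t = 2: a(2) = -8.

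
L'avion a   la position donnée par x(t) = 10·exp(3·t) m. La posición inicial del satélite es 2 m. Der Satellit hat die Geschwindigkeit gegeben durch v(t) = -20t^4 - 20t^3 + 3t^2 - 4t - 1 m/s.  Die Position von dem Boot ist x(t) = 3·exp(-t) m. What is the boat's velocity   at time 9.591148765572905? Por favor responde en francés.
Nous devons dériver notre équation de la position x(t) = 3·exp(-t) 1 fois. La dérivée de la position donne la vitesse: v(t) = -3·exp(-t). Nous avons la vitesse v(t) = -3·exp(-t). En substituant t = 9.591148765572905: v(9.591148765572905) = -0.000204992641025907.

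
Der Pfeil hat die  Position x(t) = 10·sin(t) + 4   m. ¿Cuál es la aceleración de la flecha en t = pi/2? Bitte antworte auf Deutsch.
Um dies zu lösen, müssen wir 2 Ableitungen unserer Gleichung für die Position x(t) = 10·sin(t) + 4 nehmen. Die Ableitung von der Position ergibt die Geschwindigkeit: v(t) = 10·cos(t). Mit d/dt von v(t) finden wir a(t) = -10·sin(t). Mit a(t) = -10·sin(t) und Einsetzen von t = pi/2, finden wir a = -10.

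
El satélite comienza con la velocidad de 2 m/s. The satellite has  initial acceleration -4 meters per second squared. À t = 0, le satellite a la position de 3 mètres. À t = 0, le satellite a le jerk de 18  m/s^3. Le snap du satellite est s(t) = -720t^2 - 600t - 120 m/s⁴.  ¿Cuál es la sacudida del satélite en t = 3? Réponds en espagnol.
Para resolver esto, necesitamos tomar 1 antiderivada de nuestra ecuación del snap s(t) = -720·t^2 - 600·t - 120. Integrando el snap y usando la condición inicial j(0) = 18, obtenemos j(t) = -240·t^3 - 300·t^2 - 120·t + 18. De la ecuación de la sacudida j(t) = -240·t^3 - 300·t^2 - 120·t + 18, sustituimos t = 3 para obtener j = -9522.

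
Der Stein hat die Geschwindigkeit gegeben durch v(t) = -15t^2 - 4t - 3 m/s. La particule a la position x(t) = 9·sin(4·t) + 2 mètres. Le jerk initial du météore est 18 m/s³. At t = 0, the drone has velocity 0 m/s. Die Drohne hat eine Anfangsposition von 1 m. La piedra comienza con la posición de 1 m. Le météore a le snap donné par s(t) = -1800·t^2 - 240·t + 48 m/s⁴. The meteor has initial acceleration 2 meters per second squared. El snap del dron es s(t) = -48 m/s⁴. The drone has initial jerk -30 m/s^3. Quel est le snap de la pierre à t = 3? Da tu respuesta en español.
Para resolver esto, necesitamos tomar 3 derivadas de nuestra ecuación de la velocidad v(t) = -15·t^2 - 4·t - 3. Tomando d/dt de v(t), encontramos a(t) = -30·t - 4. Derivando la aceleración, obtenemos la sacudida: j(t) = -30. Tomando d/dt de j(t), encontramos s(t) = 0. Usando s(t) = 0 y sustituyendo t = 3, encontramos s = 0.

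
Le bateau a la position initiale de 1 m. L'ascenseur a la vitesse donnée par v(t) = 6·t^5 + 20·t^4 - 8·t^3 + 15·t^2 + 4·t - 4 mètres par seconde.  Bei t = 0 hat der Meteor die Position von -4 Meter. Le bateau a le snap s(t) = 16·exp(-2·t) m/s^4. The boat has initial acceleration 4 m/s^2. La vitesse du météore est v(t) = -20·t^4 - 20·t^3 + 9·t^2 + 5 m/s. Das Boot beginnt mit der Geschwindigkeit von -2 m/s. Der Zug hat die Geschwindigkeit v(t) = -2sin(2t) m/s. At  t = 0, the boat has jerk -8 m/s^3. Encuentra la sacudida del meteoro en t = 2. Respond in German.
Wir müssen unsere Gleichung für die Geschwindigkeit v(t) = -20·t^4 - 20·t^3 + 9·t^2 + 5 2-mal ableiten. Die Ableitung von der Geschwindigkeit ergibt die Beschleunigung: a(t) = -80·t^3 - 60·t^2 + 18·t. Durch Ableiten von der Beschleunigung erhalten wir den Ruck: j(t) = -240·t^2 - 120·t + 18. Aus der Gleichung für den Ruck j(t) = -240·t^2 - 120·t + 18, setzen wir t = 2 ein und erhalten j = -1182.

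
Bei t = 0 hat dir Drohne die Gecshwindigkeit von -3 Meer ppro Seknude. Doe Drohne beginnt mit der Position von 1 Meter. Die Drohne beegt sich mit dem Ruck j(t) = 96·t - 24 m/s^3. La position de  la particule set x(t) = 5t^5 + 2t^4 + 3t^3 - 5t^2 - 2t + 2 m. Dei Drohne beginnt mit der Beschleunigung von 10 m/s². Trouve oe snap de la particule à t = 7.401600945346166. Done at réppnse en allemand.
Um dies zu lösen, müssen wir 4 Ableitungen unserer Gleichung für die Position x(t) = 5·t^5 + 2·t^4 + 3·t^3 - 5·t^2 - 2·t + 2 nehmen. Die Ableitung von der Position ergibt die Geschwindigkeit: v(t) = 25·t^4 + 8·t^3 + 9·t^2 - 10·t - 2. Die Ableitung von der Geschwindigkeit ergibt die Beschleunigung: a(t) = 100·t^3 + 24·t^2 + 18·t - 10. Durch Ableiten von der Beschleunigung erhalten wir den Ruck: j(t) = 300·t^2 + 48·t + 18. Durch Ableiten von dem Ruck erhalten wir den Snap: s(t) = 600·t + 48. Aus der Gleichung für den Snap s(t) = 600·t + 48, setzen wir t = 7.401600945346166 ein und erhalten s = 4488.96056720770.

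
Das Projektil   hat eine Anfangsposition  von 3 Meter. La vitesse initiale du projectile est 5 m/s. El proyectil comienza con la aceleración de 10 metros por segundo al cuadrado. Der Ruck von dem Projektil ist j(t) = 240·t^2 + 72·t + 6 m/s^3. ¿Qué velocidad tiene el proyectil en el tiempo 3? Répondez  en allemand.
Um dies zu lösen, müssen wir 2 Stammfunktionen unserer Gleichung für den Ruck j(t) = 240·t^2 + 72·t + 6 finden. Durch Integration von dem Ruck und Verwendung der Anfangsbedingung a(0) = 10, erhalten wir a(t) = 80·t^3 + 36·t^2 + 6·t + 10. Durch Integration von der Beschleunigung und Verwendung der Anfangsbedingung v(0) = 5, erhalten wir v(t) = 20·t^4 + 12·t^3 + 3·t^2 + 10·t + 5. Aus der Gleichung für die Geschwindigkeit v(t) = 20·t^4 + 12·t^3 + 3·t^2 + 10·t + 5, setzen wir t = 3 ein und erhalten v = 2006.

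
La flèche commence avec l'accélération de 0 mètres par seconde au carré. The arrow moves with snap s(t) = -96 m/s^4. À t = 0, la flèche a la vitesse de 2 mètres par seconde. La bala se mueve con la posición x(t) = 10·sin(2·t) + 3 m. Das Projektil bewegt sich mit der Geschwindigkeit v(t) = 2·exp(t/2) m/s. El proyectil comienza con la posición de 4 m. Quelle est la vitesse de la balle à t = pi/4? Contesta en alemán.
Um dies zu lösen, müssen wir 1 Ableitung unserer Gleichung für die Position x(t) = 10·sin(2·t) + 3 nehmen. Die Ableitung von der Position ergibt die Geschwindigkeit: v(t) = 20·cos(2·t). Aus der Gleichung für die Geschwindigkeit v(t) = 20·cos(2·t), setzen wir t = pi/4 ein und erhalten v = 0.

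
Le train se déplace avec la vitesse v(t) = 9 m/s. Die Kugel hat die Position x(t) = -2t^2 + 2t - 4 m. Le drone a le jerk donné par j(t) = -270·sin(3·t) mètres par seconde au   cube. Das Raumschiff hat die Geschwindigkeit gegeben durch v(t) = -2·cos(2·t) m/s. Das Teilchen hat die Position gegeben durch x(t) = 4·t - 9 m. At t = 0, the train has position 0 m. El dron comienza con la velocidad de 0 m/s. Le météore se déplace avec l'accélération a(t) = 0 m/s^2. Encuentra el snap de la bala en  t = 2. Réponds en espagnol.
Partiendo de la posición x(t) = -2·t^2 + 2·t - 4, tomamos 4 derivadas. La derivada de la posición da la velocidad: v(t) = 2 - 4·t. La derivada de la velocidad da la aceleración: a(t) = -4. Derivando la aceleración, obtenemos la sacudida: j(t) = 0. Tomando d/dt de j(t), encontramos s(t) = 0. Tenemos el snap s(t) = 0. Sustituyendo t = 2: s(2) = 0.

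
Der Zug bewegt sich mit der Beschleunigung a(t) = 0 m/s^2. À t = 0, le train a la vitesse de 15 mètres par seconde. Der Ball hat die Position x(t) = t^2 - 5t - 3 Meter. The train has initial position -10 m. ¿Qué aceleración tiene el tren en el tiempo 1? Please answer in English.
Using a(t) = 0 and substituting t = 1, we find a = 0.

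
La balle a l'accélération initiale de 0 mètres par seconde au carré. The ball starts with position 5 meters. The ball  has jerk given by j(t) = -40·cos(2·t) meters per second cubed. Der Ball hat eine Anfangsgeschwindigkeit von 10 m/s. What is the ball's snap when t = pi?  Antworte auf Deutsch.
Ausgehend von dem Ruck j(t) = -40·cos(2·t), nehmen wir 1 Ableitung. Mit d/dt von j(t) finden wir s(t) = 80·sin(2·t). Aus der Gleichung für den Snap s(t) = 80·sin(2·t), setzen wir t = pi ein und erhalten s = 0.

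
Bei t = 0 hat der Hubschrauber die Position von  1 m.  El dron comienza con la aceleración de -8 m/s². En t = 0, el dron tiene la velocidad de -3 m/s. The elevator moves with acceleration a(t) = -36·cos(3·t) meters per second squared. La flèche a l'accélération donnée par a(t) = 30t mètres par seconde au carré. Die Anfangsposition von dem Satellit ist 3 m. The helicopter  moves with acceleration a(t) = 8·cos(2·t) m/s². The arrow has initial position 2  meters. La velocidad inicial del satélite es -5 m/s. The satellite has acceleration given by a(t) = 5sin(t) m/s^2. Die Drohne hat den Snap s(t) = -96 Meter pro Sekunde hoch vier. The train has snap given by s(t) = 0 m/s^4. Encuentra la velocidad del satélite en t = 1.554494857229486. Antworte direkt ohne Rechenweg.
En t = 1.554494857229486, v = -0.0815037379429736.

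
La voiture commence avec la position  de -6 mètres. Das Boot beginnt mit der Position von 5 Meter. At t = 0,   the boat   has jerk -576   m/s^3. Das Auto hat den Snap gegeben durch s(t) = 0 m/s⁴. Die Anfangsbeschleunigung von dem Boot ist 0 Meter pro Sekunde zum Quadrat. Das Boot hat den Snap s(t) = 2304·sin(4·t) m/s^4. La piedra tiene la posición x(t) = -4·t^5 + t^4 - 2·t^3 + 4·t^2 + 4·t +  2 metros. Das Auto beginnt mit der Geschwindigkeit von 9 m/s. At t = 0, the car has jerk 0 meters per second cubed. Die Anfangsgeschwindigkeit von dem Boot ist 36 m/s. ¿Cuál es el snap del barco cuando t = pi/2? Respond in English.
We have snap s(t) = 2304·sin(4·t). Substituting t = pi/2: s(pi/2) = 0.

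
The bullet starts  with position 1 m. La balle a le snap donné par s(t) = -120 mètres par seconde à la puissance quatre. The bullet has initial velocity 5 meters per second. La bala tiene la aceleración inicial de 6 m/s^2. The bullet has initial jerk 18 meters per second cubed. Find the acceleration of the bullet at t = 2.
To find the answer, we compute 2 antiderivatives of s(t) = -120. The integral of snap, with j(0) = 18, gives jerk: j(t) = 18 - 120·t. Taking ∫j(t)dt and applying a(0) = 6, we find a(t) = -60·t^2 + 18·t + 6. From the given acceleration equation a(t) = -60·t^2 + 18·t + 6, we substitute t = 2 to get a = -198.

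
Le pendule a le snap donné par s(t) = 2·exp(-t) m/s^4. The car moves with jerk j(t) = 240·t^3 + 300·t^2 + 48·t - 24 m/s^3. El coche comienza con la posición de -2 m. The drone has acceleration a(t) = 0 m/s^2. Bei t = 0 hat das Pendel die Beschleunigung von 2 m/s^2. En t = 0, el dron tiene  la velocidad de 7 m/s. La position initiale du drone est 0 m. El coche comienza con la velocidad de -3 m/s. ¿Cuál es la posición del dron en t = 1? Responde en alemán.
Wir müssen unsere Gleichung für die Beschleunigung a(t) = 0 2-mal integrieren. Mit ∫a(t)dt und Anwendung von v(0) = 7, finden wir v(t) = 7. Das Integral von der Geschwindigkeit ist die Position. Mit x(0) = 0 erhalten wir x(t) = 7·t. Aus der Gleichung für die Position x(t) = 7·t, setzen wir t = 1 ein und erhalten x = 7.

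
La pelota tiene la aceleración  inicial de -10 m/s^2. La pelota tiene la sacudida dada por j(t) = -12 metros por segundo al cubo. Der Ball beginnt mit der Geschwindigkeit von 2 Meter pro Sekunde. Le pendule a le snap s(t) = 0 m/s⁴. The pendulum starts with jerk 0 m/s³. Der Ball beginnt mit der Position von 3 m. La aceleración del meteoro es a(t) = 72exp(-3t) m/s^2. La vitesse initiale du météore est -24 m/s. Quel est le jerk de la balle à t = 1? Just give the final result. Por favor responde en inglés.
The jerk at t = 1 is j = -12.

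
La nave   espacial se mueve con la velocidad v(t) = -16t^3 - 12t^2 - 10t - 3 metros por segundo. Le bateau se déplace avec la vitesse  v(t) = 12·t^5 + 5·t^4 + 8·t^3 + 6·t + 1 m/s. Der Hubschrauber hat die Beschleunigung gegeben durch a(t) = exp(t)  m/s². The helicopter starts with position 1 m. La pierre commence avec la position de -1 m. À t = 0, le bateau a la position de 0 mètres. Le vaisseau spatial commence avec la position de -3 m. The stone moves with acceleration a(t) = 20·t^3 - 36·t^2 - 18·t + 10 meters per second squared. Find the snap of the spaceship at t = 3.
To solve this, we need to take 3 derivatives of our velocity equation v(t) = -16·t^3 - 12·t^2 - 10·t - 3. The derivative of velocity gives acceleration: a(t) = -48·t^2 - 24·t - 10. Differentiating acceleration, we get jerk: j(t) = -96·t - 24. Differentiating jerk, we get snap: s(t) = -96. From the given snap equation s(t) = -96, we substitute t = 3 to get s = -96.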